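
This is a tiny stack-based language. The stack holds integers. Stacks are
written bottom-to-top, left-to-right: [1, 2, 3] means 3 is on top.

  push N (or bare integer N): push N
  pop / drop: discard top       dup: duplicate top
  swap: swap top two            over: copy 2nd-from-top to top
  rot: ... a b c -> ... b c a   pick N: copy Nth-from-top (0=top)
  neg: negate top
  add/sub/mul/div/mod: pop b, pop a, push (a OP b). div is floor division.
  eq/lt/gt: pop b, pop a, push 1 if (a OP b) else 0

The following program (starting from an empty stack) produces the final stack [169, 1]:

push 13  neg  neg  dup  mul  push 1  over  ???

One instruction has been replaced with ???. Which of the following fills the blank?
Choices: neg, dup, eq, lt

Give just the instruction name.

Stack before ???: [169, 1, 169]
Stack after ???:  [169, 1]
Checking each choice:
  neg: produces [169, 1, -169]
  dup: produces [169, 1, 169, 169]
  eq: produces [169, 0]
  lt: MATCH


Answer: lt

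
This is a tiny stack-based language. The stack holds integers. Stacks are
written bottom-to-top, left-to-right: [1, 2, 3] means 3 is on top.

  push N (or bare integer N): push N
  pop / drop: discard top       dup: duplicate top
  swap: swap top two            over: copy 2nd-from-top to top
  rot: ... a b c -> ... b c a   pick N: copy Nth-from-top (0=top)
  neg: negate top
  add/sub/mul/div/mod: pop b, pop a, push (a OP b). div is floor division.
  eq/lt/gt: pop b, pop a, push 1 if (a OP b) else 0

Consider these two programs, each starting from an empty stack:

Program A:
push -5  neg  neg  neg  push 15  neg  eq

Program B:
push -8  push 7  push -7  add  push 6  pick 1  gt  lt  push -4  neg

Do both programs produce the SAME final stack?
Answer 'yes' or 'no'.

Answer: no

Derivation:
Program A trace:
  After 'push -5': [-5]
  After 'neg': [5]
  After 'neg': [-5]
  After 'neg': [5]
  After 'push 15': [5, 15]
  After 'neg': [5, -15]
  After 'eq': [0]
Program A final stack: [0]

Program B trace:
  After 'push -8': [-8]
  After 'push 7': [-8, 7]
  After 'push -7': [-8, 7, -7]
  After 'add': [-8, 0]
  After 'push 6': [-8, 0, 6]
  After 'pick 1': [-8, 0, 6, 0]
  After 'gt': [-8, 0, 1]
  After 'lt': [-8, 1]
  After 'push -4': [-8, 1, -4]
  After 'neg': [-8, 1, 4]
Program B final stack: [-8, 1, 4]
Same: no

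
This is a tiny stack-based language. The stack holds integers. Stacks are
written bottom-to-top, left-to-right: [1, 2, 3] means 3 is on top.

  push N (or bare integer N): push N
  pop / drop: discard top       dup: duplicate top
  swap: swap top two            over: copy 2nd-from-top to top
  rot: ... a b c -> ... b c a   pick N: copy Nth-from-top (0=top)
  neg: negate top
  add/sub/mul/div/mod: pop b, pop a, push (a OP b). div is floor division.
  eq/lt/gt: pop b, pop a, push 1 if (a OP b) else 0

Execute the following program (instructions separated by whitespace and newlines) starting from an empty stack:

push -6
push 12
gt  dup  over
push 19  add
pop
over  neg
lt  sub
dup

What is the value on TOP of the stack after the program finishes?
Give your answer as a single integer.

After 'push -6': [-6]
After 'push 12': [-6, 12]
After 'gt': [0]
After 'dup': [0, 0]
After 'over': [0, 0, 0]
After 'push 19': [0, 0, 0, 19]
After 'add': [0, 0, 19]
After 'pop': [0, 0]
After 'over': [0, 0, 0]
After 'neg': [0, 0, 0]
After 'lt': [0, 0]
After 'sub': [0]
After 'dup': [0, 0]

Answer: 0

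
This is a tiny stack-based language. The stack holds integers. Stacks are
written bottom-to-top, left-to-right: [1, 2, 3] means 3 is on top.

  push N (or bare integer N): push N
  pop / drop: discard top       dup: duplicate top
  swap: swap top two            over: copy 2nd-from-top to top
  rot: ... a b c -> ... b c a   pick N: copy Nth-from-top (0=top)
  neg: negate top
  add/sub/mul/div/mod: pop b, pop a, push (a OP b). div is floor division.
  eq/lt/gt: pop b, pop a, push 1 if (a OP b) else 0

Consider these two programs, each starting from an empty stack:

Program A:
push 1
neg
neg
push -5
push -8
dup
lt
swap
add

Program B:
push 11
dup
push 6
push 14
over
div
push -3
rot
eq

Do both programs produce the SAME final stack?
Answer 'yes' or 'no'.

Answer: no

Derivation:
Program A trace:
  After 'push 1': [1]
  After 'neg': [-1]
  After 'neg': [1]
  After 'push -5': [1, -5]
  After 'push -8': [1, -5, -8]
  After 'dup': [1, -5, -8, -8]
  After 'lt': [1, -5, 0]
  After 'swap': [1, 0, -5]
  After 'add': [1, -5]
Program A final stack: [1, -5]

Program B trace:
  After 'push 11': [11]
  After 'dup': [11, 11]
  After 'push 6': [11, 11, 6]
  After 'push 14': [11, 11, 6, 14]
  After 'over': [11, 11, 6, 14, 6]
  After 'div': [11, 11, 6, 2]
  After 'push -3': [11, 11, 6, 2, -3]
  After 'rot': [11, 11, 2, -3, 6]
  After 'eq': [11, 11, 2, 0]
Program B final stack: [11, 11, 2, 0]
Same: no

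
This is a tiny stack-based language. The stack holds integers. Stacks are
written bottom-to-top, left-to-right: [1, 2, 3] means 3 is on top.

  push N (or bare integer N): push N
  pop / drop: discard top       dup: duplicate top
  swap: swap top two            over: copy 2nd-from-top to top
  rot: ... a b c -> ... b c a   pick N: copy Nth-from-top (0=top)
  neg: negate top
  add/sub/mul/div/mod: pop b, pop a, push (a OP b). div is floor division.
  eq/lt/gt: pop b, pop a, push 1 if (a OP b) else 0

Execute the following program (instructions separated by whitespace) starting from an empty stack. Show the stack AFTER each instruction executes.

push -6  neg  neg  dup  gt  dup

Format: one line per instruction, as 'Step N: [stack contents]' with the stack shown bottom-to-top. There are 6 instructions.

Step 1: [-6]
Step 2: [6]
Step 3: [-6]
Step 4: [-6, -6]
Step 5: [0]
Step 6: [0, 0]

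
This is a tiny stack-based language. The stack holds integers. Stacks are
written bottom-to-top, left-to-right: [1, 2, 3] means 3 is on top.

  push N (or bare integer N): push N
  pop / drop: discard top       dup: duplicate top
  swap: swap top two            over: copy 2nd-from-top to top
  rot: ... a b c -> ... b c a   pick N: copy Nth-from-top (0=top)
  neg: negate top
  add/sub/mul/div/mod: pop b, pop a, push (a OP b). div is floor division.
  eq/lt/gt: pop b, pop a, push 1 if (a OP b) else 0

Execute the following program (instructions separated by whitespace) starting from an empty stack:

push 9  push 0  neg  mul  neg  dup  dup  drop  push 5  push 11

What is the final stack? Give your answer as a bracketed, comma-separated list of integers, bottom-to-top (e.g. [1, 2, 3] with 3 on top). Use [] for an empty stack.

After 'push 9': [9]
After 'push 0': [9, 0]
After 'neg': [9, 0]
After 'mul': [0]
After 'neg': [0]
After 'dup': [0, 0]
After 'dup': [0, 0, 0]
After 'drop': [0, 0]
After 'push 5': [0, 0, 5]
After 'push 11': [0, 0, 5, 11]

Answer: [0, 0, 5, 11]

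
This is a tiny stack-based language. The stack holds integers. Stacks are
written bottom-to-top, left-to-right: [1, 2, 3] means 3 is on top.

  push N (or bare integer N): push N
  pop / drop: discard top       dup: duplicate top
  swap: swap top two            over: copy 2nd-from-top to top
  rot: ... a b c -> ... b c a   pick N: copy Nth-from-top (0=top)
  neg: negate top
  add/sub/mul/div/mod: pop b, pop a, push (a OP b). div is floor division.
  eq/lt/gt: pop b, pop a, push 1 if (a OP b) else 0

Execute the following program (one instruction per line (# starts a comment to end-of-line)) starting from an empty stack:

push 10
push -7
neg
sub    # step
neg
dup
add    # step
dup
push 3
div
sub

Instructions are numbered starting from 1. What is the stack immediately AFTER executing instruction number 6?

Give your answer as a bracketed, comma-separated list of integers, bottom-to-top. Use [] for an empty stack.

Answer: [-3, -3]

Derivation:
Step 1 ('push 10'): [10]
Step 2 ('push -7'): [10, -7]
Step 3 ('neg'): [10, 7]
Step 4 ('sub'): [3]
Step 5 ('neg'): [-3]
Step 6 ('dup'): [-3, -3]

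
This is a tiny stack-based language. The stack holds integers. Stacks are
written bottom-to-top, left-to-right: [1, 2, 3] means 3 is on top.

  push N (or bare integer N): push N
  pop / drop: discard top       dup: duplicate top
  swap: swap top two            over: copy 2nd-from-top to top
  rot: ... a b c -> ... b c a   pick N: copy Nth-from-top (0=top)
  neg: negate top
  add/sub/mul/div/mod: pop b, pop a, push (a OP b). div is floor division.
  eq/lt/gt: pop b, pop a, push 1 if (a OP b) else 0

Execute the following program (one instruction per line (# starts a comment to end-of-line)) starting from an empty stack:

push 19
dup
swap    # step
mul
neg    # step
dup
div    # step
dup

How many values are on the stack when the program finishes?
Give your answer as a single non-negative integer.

After 'push 19': stack = [19] (depth 1)
After 'dup': stack = [19, 19] (depth 2)
After 'swap': stack = [19, 19] (depth 2)
After 'mul': stack = [361] (depth 1)
After 'neg': stack = [-361] (depth 1)
After 'dup': stack = [-361, -361] (depth 2)
After 'div': stack = [1] (depth 1)
After 'dup': stack = [1, 1] (depth 2)

Answer: 2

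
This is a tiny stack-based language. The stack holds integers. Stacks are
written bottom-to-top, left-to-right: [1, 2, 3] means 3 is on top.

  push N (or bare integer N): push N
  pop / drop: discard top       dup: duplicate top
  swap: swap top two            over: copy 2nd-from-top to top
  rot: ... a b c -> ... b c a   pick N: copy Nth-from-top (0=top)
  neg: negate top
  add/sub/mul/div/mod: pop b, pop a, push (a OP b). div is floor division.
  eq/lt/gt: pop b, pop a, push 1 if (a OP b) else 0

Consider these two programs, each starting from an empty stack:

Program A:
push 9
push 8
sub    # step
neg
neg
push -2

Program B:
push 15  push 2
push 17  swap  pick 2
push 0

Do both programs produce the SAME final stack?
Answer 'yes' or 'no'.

Answer: no

Derivation:
Program A trace:
  After 'push 9': [9]
  After 'push 8': [9, 8]
  After 'sub': [1]
  After 'neg': [-1]
  After 'neg': [1]
  After 'push -2': [1, -2]
Program A final stack: [1, -2]

Program B trace:
  After 'push 15': [15]
  After 'push 2': [15, 2]
  After 'push 17': [15, 2, 17]
  After 'swap': [15, 17, 2]
  After 'pick 2': [15, 17, 2, 15]
  After 'push 0': [15, 17, 2, 15, 0]
Program B final stack: [15, 17, 2, 15, 0]
Same: no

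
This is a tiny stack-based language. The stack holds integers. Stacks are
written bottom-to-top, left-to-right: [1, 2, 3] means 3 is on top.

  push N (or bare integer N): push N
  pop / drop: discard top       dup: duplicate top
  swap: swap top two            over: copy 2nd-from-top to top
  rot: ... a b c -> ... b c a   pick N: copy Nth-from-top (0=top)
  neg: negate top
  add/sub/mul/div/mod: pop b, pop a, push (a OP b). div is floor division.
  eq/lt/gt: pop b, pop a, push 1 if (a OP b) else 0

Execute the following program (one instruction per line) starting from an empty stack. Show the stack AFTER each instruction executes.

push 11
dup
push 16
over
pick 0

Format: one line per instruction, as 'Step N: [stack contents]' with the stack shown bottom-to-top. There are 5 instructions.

Step 1: [11]
Step 2: [11, 11]
Step 3: [11, 11, 16]
Step 4: [11, 11, 16, 11]
Step 5: [11, 11, 16, 11, 11]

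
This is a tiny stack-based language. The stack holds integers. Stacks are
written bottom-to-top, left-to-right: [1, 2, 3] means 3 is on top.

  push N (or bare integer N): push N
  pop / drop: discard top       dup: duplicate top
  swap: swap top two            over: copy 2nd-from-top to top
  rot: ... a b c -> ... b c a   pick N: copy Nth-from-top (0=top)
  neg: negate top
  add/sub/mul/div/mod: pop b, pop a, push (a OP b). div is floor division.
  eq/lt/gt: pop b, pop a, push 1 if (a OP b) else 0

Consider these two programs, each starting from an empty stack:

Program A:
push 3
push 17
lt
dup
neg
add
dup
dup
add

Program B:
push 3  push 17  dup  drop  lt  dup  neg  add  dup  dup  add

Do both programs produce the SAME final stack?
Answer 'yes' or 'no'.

Answer: yes

Derivation:
Program A trace:
  After 'push 3': [3]
  After 'push 17': [3, 17]
  After 'lt': [1]
  After 'dup': [1, 1]
  After 'neg': [1, -1]
  After 'add': [0]
  After 'dup': [0, 0]
  After 'dup': [0, 0, 0]
  After 'add': [0, 0]
Program A final stack: [0, 0]

Program B trace:
  After 'push 3': [3]
  After 'push 17': [3, 17]
  After 'dup': [3, 17, 17]
  After 'drop': [3, 17]
  After 'lt': [1]
  After 'dup': [1, 1]
  After 'neg': [1, -1]
  After 'add': [0]
  After 'dup': [0, 0]
  After 'dup': [0, 0, 0]
  After 'add': [0, 0]
Program B final stack: [0, 0]
Same: yes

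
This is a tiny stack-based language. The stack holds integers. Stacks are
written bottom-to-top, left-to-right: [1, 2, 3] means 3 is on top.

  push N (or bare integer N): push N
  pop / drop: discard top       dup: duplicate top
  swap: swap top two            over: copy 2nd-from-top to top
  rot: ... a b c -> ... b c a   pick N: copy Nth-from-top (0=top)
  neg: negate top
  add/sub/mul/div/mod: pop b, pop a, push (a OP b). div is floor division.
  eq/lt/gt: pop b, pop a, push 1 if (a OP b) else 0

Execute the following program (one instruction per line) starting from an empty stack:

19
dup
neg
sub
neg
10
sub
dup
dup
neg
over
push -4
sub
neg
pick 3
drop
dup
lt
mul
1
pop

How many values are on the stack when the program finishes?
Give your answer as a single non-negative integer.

Answer: 3

Derivation:
After 'push 19': stack = [19] (depth 1)
After 'dup': stack = [19, 19] (depth 2)
After 'neg': stack = [19, -19] (depth 2)
After 'sub': stack = [38] (depth 1)
After 'neg': stack = [-38] (depth 1)
After 'push 10': stack = [-38, 10] (depth 2)
After 'sub': stack = [-48] (depth 1)
After 'dup': stack = [-48, -48] (depth 2)
After 'dup': stack = [-48, -48, -48] (depth 3)
After 'neg': stack = [-48, -48, 48] (depth 3)
  ...
After 'push -4': stack = [-48, -48, 48, -48, -4] (depth 5)
After 'sub': stack = [-48, -48, 48, -44] (depth 4)
After 'neg': stack = [-48, -48, 48, 44] (depth 4)
After 'pick 3': stack = [-48, -48, 48, 44, -48] (depth 5)
After 'drop': stack = [-48, -48, 48, 44] (depth 4)
After 'dup': stack = [-48, -48, 48, 44, 44] (depth 5)
After 'lt': stack = [-48, -48, 48, 0] (depth 4)
After 'mul': stack = [-48, -48, 0] (depth 3)
After 'push 1': stack = [-48, -48, 0, 1] (depth 4)
After 'pop': stack = [-48, -48, 0] (depth 3)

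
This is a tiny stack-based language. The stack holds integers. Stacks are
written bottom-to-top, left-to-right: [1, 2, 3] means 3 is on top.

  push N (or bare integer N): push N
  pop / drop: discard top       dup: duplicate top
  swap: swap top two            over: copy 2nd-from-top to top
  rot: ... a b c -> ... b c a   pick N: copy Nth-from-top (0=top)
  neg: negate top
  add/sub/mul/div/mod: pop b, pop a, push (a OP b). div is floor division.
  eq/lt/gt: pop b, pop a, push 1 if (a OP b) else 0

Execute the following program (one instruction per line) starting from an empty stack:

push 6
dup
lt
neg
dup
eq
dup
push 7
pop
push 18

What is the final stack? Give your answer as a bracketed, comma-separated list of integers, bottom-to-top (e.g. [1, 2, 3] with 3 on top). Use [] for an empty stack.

After 'push 6': [6]
After 'dup': [6, 6]
After 'lt': [0]
After 'neg': [0]
After 'dup': [0, 0]
After 'eq': [1]
After 'dup': [1, 1]
After 'push 7': [1, 1, 7]
After 'pop': [1, 1]
After 'push 18': [1, 1, 18]

Answer: [1, 1, 18]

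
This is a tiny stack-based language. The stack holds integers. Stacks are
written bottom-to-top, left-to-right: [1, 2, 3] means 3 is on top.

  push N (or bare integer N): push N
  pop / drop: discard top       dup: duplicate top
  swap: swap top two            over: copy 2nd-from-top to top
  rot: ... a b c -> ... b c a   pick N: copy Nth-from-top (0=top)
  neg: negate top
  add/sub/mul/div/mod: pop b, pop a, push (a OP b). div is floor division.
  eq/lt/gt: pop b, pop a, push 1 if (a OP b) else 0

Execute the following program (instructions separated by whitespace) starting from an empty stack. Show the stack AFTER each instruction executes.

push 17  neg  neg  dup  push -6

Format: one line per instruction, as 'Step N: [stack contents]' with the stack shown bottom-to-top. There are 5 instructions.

Step 1: [17]
Step 2: [-17]
Step 3: [17]
Step 4: [17, 17]
Step 5: [17, 17, -6]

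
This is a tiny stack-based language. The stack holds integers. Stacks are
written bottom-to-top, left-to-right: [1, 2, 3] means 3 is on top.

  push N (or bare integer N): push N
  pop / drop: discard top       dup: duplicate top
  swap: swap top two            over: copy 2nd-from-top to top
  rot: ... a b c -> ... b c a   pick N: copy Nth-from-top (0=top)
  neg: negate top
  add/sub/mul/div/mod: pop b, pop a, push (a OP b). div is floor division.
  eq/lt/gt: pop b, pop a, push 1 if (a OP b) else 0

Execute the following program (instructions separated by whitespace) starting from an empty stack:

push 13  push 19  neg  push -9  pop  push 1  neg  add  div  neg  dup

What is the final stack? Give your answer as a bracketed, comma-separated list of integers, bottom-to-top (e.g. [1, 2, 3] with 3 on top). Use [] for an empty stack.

Answer: [1, 1]

Derivation:
After 'push 13': [13]
After 'push 19': [13, 19]
After 'neg': [13, -19]
After 'push -9': [13, -19, -9]
After 'pop': [13, -19]
After 'push 1': [13, -19, 1]
After 'neg': [13, -19, -1]
After 'add': [13, -20]
After 'div': [-1]
After 'neg': [1]
After 'dup': [1, 1]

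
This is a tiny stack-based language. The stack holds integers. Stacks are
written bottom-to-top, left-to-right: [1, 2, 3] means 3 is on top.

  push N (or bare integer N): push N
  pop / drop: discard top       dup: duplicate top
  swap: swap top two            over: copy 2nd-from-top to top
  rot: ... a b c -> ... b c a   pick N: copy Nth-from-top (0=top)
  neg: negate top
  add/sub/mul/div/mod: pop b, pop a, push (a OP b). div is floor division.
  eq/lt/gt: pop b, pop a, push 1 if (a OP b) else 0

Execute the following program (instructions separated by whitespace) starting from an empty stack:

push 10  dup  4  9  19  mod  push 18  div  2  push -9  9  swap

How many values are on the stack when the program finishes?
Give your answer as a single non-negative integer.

After 'push 10': stack = [10] (depth 1)
After 'dup': stack = [10, 10] (depth 2)
After 'push 4': stack = [10, 10, 4] (depth 3)
After 'push 9': stack = [10, 10, 4, 9] (depth 4)
After 'push 19': stack = [10, 10, 4, 9, 19] (depth 5)
After 'mod': stack = [10, 10, 4, 9] (depth 4)
After 'push 18': stack = [10, 10, 4, 9, 18] (depth 5)
After 'div': stack = [10, 10, 4, 0] (depth 4)
After 'push 2': stack = [10, 10, 4, 0, 2] (depth 5)
After 'push -9': stack = [10, 10, 4, 0, 2, -9] (depth 6)
After 'push 9': stack = [10, 10, 4, 0, 2, -9, 9] (depth 7)
After 'swap': stack = [10, 10, 4, 0, 2, 9, -9] (depth 7)

Answer: 7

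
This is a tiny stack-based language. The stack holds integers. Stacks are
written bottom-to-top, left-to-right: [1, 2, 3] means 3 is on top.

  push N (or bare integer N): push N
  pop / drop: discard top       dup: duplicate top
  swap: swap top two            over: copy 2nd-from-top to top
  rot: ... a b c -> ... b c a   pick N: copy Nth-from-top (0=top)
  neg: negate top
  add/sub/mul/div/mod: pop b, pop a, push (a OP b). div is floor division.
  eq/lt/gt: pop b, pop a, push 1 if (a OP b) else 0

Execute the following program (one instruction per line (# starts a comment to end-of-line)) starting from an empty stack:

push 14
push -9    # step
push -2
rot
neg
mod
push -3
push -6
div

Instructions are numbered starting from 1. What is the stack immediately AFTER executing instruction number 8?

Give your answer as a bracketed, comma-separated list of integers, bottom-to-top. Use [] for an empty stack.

Step 1 ('push 14'): [14]
Step 2 ('push -9'): [14, -9]
Step 3 ('push -2'): [14, -9, -2]
Step 4 ('rot'): [-9, -2, 14]
Step 5 ('neg'): [-9, -2, -14]
Step 6 ('mod'): [-9, -2]
Step 7 ('push -3'): [-9, -2, -3]
Step 8 ('push -6'): [-9, -2, -3, -6]

Answer: [-9, -2, -3, -6]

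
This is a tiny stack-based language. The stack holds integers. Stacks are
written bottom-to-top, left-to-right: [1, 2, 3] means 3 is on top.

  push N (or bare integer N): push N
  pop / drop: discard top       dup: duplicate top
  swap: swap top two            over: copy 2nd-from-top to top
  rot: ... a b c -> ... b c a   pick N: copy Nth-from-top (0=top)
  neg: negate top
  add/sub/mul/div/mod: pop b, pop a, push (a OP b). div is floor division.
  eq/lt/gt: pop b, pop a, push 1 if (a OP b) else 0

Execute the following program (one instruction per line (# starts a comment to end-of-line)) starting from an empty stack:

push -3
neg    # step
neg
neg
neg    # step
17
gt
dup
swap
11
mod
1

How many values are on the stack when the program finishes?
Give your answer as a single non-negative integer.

After 'push -3': stack = [-3] (depth 1)
After 'neg': stack = [3] (depth 1)
After 'neg': stack = [-3] (depth 1)
After 'neg': stack = [3] (depth 1)
After 'neg': stack = [-3] (depth 1)
After 'push 17': stack = [-3, 17] (depth 2)
After 'gt': stack = [0] (depth 1)
After 'dup': stack = [0, 0] (depth 2)
After 'swap': stack = [0, 0] (depth 2)
After 'push 11': stack = [0, 0, 11] (depth 3)
After 'mod': stack = [0, 0] (depth 2)
After 'push 1': stack = [0, 0, 1] (depth 3)

Answer: 3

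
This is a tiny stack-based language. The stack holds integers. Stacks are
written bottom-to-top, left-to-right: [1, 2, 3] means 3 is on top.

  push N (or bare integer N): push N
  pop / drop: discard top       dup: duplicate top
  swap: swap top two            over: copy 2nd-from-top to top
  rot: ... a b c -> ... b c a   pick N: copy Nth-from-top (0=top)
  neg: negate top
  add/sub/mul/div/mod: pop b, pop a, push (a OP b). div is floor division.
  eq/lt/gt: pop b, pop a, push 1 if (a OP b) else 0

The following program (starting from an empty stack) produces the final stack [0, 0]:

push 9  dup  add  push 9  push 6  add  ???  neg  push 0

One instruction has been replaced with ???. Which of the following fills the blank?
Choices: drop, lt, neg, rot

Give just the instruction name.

Stack before ???: [18, 15]
Stack after ???:  [0]
Checking each choice:
  drop: produces [-18, 0]
  lt: MATCH
  neg: produces [18, 15, 0]
  rot: stack underflow (need 3, have 2)


Answer: lt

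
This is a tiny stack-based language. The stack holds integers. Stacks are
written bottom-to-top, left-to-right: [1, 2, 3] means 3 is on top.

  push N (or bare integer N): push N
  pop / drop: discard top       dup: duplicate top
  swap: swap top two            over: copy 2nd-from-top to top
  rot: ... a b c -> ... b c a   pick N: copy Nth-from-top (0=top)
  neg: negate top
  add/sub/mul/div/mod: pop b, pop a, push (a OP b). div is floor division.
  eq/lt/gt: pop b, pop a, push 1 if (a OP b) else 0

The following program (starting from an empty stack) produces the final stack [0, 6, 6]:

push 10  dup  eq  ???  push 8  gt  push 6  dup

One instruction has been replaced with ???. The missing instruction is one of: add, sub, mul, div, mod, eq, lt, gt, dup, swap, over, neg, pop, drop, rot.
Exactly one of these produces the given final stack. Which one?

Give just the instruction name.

Stack before ???: [1]
Stack after ???:  [-1]
The instruction that transforms [1] -> [-1] is: neg

Answer: neg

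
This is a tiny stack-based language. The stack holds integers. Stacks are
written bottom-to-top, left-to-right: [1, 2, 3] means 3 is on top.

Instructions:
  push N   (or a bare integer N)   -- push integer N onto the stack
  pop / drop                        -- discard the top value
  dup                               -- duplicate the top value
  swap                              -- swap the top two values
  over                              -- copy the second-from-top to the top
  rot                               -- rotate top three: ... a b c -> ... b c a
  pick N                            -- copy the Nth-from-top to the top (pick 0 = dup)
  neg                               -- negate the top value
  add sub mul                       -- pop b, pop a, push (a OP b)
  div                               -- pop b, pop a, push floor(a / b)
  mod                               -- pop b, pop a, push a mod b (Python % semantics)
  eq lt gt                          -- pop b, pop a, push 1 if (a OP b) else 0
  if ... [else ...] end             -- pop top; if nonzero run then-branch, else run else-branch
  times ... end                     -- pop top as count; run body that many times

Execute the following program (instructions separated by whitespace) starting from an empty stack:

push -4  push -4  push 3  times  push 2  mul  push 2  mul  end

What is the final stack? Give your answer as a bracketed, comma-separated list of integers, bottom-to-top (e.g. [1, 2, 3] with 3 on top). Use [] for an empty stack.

After 'push -4': [-4]
After 'push -4': [-4, -4]
After 'push 3': [-4, -4, 3]
After 'times': [-4, -4]
After 'push 2': [-4, -4, 2]
After 'mul': [-4, -8]
After 'push 2': [-4, -8, 2]
After 'mul': [-4, -16]
After 'push 2': [-4, -16, 2]
After 'mul': [-4, -32]
After 'push 2': [-4, -32, 2]
After 'mul': [-4, -64]
After 'push 2': [-4, -64, 2]
After 'mul': [-4, -128]
After 'push 2': [-4, -128, 2]
After 'mul': [-4, -256]

Answer: [-4, -256]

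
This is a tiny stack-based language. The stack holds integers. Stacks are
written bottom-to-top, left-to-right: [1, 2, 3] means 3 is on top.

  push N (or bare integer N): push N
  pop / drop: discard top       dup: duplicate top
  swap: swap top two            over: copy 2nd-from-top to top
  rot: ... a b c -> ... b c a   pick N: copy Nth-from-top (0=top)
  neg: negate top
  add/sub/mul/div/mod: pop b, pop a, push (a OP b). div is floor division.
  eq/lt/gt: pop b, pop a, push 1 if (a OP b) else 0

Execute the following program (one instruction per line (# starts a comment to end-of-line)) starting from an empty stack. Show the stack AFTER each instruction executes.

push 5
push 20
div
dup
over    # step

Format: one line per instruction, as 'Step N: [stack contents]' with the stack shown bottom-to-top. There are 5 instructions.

Step 1: [5]
Step 2: [5, 20]
Step 3: [0]
Step 4: [0, 0]
Step 5: [0, 0, 0]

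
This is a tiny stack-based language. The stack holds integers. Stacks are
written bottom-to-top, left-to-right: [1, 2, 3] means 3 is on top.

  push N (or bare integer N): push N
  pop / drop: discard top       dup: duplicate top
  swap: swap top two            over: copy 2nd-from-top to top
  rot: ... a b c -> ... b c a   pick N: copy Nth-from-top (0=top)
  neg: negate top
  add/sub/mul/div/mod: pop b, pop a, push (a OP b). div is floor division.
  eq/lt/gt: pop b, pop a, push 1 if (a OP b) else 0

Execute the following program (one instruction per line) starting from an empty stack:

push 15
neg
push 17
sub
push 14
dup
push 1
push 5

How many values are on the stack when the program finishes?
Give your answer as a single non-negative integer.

Answer: 5

Derivation:
After 'push 15': stack = [15] (depth 1)
After 'neg': stack = [-15] (depth 1)
After 'push 17': stack = [-15, 17] (depth 2)
After 'sub': stack = [-32] (depth 1)
After 'push 14': stack = [-32, 14] (depth 2)
After 'dup': stack = [-32, 14, 14] (depth 3)
After 'push 1': stack = [-32, 14, 14, 1] (depth 4)
After 'push 5': stack = [-32, 14, 14, 1, 5] (depth 5)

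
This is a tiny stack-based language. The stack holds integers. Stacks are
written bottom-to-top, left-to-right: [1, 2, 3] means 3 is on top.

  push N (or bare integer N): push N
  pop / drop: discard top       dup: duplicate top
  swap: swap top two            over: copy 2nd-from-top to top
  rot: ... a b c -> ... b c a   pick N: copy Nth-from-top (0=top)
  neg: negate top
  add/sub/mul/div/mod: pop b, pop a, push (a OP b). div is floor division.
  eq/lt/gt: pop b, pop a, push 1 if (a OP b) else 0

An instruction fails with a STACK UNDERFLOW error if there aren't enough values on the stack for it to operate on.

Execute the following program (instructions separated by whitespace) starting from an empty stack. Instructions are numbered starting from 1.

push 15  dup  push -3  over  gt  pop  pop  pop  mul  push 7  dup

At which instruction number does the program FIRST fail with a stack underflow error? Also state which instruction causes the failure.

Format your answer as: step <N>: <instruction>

Answer: step 9: mul

Derivation:
Step 1 ('push 15'): stack = [15], depth = 1
Step 2 ('dup'): stack = [15, 15], depth = 2
Step 3 ('push -3'): stack = [15, 15, -3], depth = 3
Step 4 ('over'): stack = [15, 15, -3, 15], depth = 4
Step 5 ('gt'): stack = [15, 15, 0], depth = 3
Step 6 ('pop'): stack = [15, 15], depth = 2
Step 7 ('pop'): stack = [15], depth = 1
Step 8 ('pop'): stack = [], depth = 0
Step 9 ('mul'): needs 2 value(s) but depth is 0 — STACK UNDERFLOW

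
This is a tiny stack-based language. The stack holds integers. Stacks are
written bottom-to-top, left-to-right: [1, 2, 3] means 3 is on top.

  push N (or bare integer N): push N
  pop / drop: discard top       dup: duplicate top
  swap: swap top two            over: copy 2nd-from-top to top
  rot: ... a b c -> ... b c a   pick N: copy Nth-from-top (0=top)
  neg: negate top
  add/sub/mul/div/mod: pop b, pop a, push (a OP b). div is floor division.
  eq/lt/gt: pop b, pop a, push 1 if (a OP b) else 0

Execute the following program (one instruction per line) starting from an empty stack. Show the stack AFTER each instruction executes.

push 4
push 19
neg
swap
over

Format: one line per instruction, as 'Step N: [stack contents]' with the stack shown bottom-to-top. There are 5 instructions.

Step 1: [4]
Step 2: [4, 19]
Step 3: [4, -19]
Step 4: [-19, 4]
Step 5: [-19, 4, -19]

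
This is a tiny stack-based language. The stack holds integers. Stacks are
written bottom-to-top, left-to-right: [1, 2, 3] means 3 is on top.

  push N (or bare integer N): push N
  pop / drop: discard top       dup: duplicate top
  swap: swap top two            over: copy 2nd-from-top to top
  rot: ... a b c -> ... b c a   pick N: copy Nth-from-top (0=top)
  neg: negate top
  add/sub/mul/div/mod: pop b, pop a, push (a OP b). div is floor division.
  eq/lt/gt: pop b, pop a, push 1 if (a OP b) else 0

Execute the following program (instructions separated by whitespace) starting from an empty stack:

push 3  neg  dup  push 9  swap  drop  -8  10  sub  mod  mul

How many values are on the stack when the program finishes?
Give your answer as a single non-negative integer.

Answer: 1

Derivation:
After 'push 3': stack = [3] (depth 1)
After 'neg': stack = [-3] (depth 1)
After 'dup': stack = [-3, -3] (depth 2)
After 'push 9': stack = [-3, -3, 9] (depth 3)
After 'swap': stack = [-3, 9, -3] (depth 3)
After 'drop': stack = [-3, 9] (depth 2)
After 'push -8': stack = [-3, 9, -8] (depth 3)
After 'push 10': stack = [-3, 9, -8, 10] (depth 4)
After 'sub': stack = [-3, 9, -18] (depth 3)
After 'mod': stack = [-3, -9] (depth 2)
After 'mul': stack = [27] (depth 1)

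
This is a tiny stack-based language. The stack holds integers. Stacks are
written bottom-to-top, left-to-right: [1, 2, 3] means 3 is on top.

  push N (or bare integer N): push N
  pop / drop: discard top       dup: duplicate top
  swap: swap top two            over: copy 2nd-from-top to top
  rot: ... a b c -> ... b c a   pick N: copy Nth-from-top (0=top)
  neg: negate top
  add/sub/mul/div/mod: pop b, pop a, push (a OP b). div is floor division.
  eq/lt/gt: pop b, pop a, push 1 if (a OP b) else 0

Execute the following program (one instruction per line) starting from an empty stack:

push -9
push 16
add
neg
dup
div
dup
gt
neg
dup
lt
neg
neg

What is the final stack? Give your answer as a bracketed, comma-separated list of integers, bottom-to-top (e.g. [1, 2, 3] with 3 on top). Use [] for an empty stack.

After 'push -9': [-9]
After 'push 16': [-9, 16]
After 'add': [7]
After 'neg': [-7]
After 'dup': [-7, -7]
After 'div': [1]
After 'dup': [1, 1]
After 'gt': [0]
After 'neg': [0]
After 'dup': [0, 0]
After 'lt': [0]
After 'neg': [0]
After 'neg': [0]

Answer: [0]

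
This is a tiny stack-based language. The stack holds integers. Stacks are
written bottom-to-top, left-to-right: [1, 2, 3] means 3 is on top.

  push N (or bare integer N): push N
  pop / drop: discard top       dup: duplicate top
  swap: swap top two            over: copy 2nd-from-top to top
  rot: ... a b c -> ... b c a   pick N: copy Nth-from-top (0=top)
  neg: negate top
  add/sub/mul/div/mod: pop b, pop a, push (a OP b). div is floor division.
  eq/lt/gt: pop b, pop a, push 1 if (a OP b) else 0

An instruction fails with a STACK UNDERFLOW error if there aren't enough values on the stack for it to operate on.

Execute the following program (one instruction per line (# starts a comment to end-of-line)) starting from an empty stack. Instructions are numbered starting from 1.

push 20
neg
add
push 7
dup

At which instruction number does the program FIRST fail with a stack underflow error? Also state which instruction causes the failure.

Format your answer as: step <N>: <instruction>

Step 1 ('push 20'): stack = [20], depth = 1
Step 2 ('neg'): stack = [-20], depth = 1
Step 3 ('add'): needs 2 value(s) but depth is 1 — STACK UNDERFLOW

Answer: step 3: add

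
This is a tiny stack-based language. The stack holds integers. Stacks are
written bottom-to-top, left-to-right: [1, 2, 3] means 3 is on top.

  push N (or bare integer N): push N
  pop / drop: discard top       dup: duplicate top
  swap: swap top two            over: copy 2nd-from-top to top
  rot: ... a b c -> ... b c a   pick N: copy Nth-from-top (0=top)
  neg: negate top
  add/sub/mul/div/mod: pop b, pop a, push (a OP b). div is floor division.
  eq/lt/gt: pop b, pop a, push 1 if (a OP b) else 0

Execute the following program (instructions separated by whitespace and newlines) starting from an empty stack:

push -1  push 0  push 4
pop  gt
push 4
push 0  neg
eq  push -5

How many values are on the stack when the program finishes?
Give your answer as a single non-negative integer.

Answer: 3

Derivation:
After 'push -1': stack = [-1] (depth 1)
After 'push 0': stack = [-1, 0] (depth 2)
After 'push 4': stack = [-1, 0, 4] (depth 3)
After 'pop': stack = [-1, 0] (depth 2)
After 'gt': stack = [0] (depth 1)
After 'push 4': stack = [0, 4] (depth 2)
After 'push 0': stack = [0, 4, 0] (depth 3)
After 'neg': stack = [0, 4, 0] (depth 3)
After 'eq': stack = [0, 0] (depth 2)
After 'push -5': stack = [0, 0, -5] (depth 3)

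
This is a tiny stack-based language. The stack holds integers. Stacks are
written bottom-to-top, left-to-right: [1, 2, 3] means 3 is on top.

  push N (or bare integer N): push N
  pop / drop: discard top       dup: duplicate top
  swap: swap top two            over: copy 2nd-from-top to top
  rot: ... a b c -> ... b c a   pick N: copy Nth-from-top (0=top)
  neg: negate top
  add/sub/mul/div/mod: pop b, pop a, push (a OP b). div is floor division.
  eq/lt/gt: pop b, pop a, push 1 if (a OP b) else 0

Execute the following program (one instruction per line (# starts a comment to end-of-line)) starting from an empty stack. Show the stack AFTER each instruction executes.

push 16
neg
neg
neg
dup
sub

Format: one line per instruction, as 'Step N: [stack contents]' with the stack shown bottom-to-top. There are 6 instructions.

Step 1: [16]
Step 2: [-16]
Step 3: [16]
Step 4: [-16]
Step 5: [-16, -16]
Step 6: [0]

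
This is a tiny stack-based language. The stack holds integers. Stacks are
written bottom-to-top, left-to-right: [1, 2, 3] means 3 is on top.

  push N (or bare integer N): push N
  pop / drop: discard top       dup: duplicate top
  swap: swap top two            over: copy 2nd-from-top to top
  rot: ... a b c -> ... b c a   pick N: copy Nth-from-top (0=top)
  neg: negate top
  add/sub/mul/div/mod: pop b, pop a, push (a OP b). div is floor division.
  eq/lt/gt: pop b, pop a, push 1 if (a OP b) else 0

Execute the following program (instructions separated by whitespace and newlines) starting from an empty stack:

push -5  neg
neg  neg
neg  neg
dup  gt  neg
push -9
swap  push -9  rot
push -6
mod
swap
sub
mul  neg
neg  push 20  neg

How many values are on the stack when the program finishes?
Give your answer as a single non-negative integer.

Answer: 2

Derivation:
After 'push -5': stack = [-5] (depth 1)
After 'neg': stack = [5] (depth 1)
After 'neg': stack = [-5] (depth 1)
After 'neg': stack = [5] (depth 1)
After 'neg': stack = [-5] (depth 1)
After 'neg': stack = [5] (depth 1)
After 'dup': stack = [5, 5] (depth 2)
After 'gt': stack = [0] (depth 1)
After 'neg': stack = [0] (depth 1)
After 'push -9': stack = [0, -9] (depth 2)
  ...
After 'rot': stack = [0, -9, -9] (depth 3)
After 'push -6': stack = [0, -9, -9, -6] (depth 4)
After 'mod': stack = [0, -9, -3] (depth 3)
After 'swap': stack = [0, -3, -9] (depth 3)
After 'sub': stack = [0, 6] (depth 2)
After 'mul': stack = [0] (depth 1)
After 'neg': stack = [0] (depth 1)
After 'neg': stack = [0] (depth 1)
After 'push 20': stack = [0, 20] (depth 2)
After 'neg': stack = [0, -20] (depth 2)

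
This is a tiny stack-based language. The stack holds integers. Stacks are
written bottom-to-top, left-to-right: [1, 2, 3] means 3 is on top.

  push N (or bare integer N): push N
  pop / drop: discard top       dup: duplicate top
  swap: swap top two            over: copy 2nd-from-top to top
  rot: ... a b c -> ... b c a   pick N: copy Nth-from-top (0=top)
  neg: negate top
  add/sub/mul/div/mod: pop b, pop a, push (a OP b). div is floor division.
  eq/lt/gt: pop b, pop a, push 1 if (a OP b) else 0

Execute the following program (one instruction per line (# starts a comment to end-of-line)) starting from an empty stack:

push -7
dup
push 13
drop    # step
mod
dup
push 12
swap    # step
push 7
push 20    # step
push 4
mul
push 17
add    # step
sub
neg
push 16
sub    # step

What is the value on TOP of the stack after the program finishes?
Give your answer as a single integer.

After 'push -7': [-7]
After 'dup': [-7, -7]
After 'push 13': [-7, -7, 13]
After 'drop': [-7, -7]
After 'mod': [0]
After 'dup': [0, 0]
After 'push 12': [0, 0, 12]
After 'swap': [0, 12, 0]
After 'push 7': [0, 12, 0, 7]
After 'push 20': [0, 12, 0, 7, 20]
After 'push 4': [0, 12, 0, 7, 20, 4]
After 'mul': [0, 12, 0, 7, 80]
After 'push 17': [0, 12, 0, 7, 80, 17]
After 'add': [0, 12, 0, 7, 97]
After 'sub': [0, 12, 0, -90]
After 'neg': [0, 12, 0, 90]
After 'push 16': [0, 12, 0, 90, 16]
After 'sub': [0, 12, 0, 74]

Answer: 74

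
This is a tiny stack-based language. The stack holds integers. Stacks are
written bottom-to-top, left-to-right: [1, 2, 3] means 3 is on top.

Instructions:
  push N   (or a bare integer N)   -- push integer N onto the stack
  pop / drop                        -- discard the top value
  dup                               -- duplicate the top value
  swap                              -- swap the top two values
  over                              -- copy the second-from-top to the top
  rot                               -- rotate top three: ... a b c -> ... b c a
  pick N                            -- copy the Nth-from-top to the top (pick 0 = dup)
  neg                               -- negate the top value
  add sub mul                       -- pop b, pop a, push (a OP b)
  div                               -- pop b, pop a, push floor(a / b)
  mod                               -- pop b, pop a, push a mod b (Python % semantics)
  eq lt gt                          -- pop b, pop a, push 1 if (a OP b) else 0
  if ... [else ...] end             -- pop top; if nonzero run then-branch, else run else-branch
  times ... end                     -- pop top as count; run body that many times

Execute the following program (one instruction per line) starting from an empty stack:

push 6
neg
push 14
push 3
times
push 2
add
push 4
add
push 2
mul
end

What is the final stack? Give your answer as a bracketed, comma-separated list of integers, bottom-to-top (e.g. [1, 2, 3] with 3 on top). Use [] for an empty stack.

Answer: [-6, 196]

Derivation:
After 'push 6': [6]
After 'neg': [-6]
After 'push 14': [-6, 14]
After 'push 3': [-6, 14, 3]
After 'times': [-6, 14]
After 'push 2': [-6, 14, 2]
After 'add': [-6, 16]
After 'push 4': [-6, 16, 4]
After 'add': [-6, 20]
After 'push 2': [-6, 20, 2]
After 'mul': [-6, 40]
After 'push 2': [-6, 40, 2]
After 'add': [-6, 42]
After 'push 4': [-6, 42, 4]
After 'add': [-6, 46]
After 'push 2': [-6, 46, 2]
After 'mul': [-6, 92]
After 'push 2': [-6, 92, 2]
After 'add': [-6, 94]
After 'push 4': [-6, 94, 4]
After 'add': [-6, 98]
After 'push 2': [-6, 98, 2]
After 'mul': [-6, 196]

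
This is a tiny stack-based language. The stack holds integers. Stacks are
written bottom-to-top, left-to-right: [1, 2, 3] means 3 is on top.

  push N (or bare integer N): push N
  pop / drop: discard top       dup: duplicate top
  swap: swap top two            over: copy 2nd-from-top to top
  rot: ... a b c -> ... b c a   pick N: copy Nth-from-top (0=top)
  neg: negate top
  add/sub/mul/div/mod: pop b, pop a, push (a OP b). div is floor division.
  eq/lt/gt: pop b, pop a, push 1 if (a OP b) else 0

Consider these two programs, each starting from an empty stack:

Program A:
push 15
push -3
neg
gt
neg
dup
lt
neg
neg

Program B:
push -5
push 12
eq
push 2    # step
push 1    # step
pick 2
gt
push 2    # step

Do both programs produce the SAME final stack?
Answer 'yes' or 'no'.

Program A trace:
  After 'push 15': [15]
  After 'push -3': [15, -3]
  After 'neg': [15, 3]
  After 'gt': [1]
  After 'neg': [-1]
  After 'dup': [-1, -1]
  After 'lt': [0]
  After 'neg': [0]
  After 'neg': [0]
Program A final stack: [0]

Program B trace:
  After 'push -5': [-5]
  After 'push 12': [-5, 12]
  After 'eq': [0]
  After 'push 2': [0, 2]
  After 'push 1': [0, 2, 1]
  After 'pick 2': [0, 2, 1, 0]
  After 'gt': [0, 2, 1]
  After 'push 2': [0, 2, 1, 2]
Program B final stack: [0, 2, 1, 2]
Same: no

Answer: no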